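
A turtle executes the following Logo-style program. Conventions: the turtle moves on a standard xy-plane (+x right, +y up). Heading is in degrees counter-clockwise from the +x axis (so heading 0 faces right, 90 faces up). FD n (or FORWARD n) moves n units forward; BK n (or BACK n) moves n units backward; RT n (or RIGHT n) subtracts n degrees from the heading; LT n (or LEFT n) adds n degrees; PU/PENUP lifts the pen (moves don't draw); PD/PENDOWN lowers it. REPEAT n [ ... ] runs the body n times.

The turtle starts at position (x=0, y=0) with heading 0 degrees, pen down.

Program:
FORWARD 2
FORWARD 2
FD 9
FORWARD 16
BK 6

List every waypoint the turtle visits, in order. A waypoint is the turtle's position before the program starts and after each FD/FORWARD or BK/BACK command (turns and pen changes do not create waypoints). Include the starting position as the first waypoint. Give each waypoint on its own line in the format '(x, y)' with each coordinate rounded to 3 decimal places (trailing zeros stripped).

Answer: (0, 0)
(2, 0)
(4, 0)
(13, 0)
(29, 0)
(23, 0)

Derivation:
Executing turtle program step by step:
Start: pos=(0,0), heading=0, pen down
FD 2: (0,0) -> (2,0) [heading=0, draw]
FD 2: (2,0) -> (4,0) [heading=0, draw]
FD 9: (4,0) -> (13,0) [heading=0, draw]
FD 16: (13,0) -> (29,0) [heading=0, draw]
BK 6: (29,0) -> (23,0) [heading=0, draw]
Final: pos=(23,0), heading=0, 5 segment(s) drawn
Waypoints (6 total):
(0, 0)
(2, 0)
(4, 0)
(13, 0)
(29, 0)
(23, 0)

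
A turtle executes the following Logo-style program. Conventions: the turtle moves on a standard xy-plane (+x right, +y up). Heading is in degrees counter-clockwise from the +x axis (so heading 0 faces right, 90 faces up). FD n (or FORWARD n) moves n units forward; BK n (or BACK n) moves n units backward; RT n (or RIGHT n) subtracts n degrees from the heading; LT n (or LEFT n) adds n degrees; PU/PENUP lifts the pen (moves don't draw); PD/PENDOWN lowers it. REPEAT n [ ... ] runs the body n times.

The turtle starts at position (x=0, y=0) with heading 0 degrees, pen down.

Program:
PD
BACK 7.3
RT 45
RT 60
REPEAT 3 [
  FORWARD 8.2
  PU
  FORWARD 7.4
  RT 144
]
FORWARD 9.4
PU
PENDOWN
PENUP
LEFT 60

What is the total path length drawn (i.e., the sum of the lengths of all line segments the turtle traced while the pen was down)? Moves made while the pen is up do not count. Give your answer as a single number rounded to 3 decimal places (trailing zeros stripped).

Executing turtle program step by step:
Start: pos=(0,0), heading=0, pen down
PD: pen down
BK 7.3: (0,0) -> (-7.3,0) [heading=0, draw]
RT 45: heading 0 -> 315
RT 60: heading 315 -> 255
REPEAT 3 [
  -- iteration 1/3 --
  FD 8.2: (-7.3,0) -> (-9.422,-7.921) [heading=255, draw]
  PU: pen up
  FD 7.4: (-9.422,-7.921) -> (-11.338,-15.068) [heading=255, move]
  RT 144: heading 255 -> 111
  -- iteration 2/3 --
  FD 8.2: (-11.338,-15.068) -> (-14.276,-7.413) [heading=111, move]
  PU: pen up
  FD 7.4: (-14.276,-7.413) -> (-16.928,-0.505) [heading=111, move]
  RT 144: heading 111 -> 327
  -- iteration 3/3 --
  FD 8.2: (-16.928,-0.505) -> (-10.051,-4.971) [heading=327, move]
  PU: pen up
  FD 7.4: (-10.051,-4.971) -> (-3.845,-9.001) [heading=327, move]
  RT 144: heading 327 -> 183
]
FD 9.4: (-3.845,-9.001) -> (-13.232,-9.493) [heading=183, move]
PU: pen up
PD: pen down
PU: pen up
LT 60: heading 183 -> 243
Final: pos=(-13.232,-9.493), heading=243, 2 segment(s) drawn

Segment lengths:
  seg 1: (0,0) -> (-7.3,0), length = 7.3
  seg 2: (-7.3,0) -> (-9.422,-7.921), length = 8.2
Total = 15.5

Answer: 15.5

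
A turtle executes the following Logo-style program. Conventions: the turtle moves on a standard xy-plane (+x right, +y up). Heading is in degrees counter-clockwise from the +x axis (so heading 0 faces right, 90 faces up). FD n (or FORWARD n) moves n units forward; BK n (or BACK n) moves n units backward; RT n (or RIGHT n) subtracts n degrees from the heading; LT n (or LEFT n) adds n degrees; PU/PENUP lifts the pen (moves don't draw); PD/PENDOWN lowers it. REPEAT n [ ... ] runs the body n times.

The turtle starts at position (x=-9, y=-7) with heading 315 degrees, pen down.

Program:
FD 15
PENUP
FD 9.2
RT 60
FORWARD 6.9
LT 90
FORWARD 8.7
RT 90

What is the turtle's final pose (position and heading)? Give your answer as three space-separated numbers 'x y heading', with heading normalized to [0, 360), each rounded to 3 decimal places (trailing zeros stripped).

Answer: 14.73 -33.029 255

Derivation:
Executing turtle program step by step:
Start: pos=(-9,-7), heading=315, pen down
FD 15: (-9,-7) -> (1.607,-17.607) [heading=315, draw]
PU: pen up
FD 9.2: (1.607,-17.607) -> (8.112,-24.112) [heading=315, move]
RT 60: heading 315 -> 255
FD 6.9: (8.112,-24.112) -> (6.326,-30.777) [heading=255, move]
LT 90: heading 255 -> 345
FD 8.7: (6.326,-30.777) -> (14.73,-33.029) [heading=345, move]
RT 90: heading 345 -> 255
Final: pos=(14.73,-33.029), heading=255, 1 segment(s) drawn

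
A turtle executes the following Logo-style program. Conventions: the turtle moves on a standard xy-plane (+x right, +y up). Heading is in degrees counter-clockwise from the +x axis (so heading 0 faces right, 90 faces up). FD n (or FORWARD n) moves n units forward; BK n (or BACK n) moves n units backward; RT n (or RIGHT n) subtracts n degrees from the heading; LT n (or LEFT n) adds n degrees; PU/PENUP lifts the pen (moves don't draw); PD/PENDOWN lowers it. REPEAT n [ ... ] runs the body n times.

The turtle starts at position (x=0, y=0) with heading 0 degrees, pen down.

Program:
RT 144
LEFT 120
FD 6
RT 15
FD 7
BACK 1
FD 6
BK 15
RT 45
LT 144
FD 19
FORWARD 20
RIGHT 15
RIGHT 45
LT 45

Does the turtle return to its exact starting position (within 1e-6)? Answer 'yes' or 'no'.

Executing turtle program step by step:
Start: pos=(0,0), heading=0, pen down
RT 144: heading 0 -> 216
LT 120: heading 216 -> 336
FD 6: (0,0) -> (5.481,-2.44) [heading=336, draw]
RT 15: heading 336 -> 321
FD 7: (5.481,-2.44) -> (10.921,-6.846) [heading=321, draw]
BK 1: (10.921,-6.846) -> (10.144,-6.216) [heading=321, draw]
FD 6: (10.144,-6.216) -> (14.807,-9.992) [heading=321, draw]
BK 15: (14.807,-9.992) -> (3.15,-0.552) [heading=321, draw]
RT 45: heading 321 -> 276
LT 144: heading 276 -> 60
FD 19: (3.15,-0.552) -> (12.65,15.902) [heading=60, draw]
FD 20: (12.65,15.902) -> (22.65,33.223) [heading=60, draw]
RT 15: heading 60 -> 45
RT 45: heading 45 -> 0
LT 45: heading 0 -> 45
Final: pos=(22.65,33.223), heading=45, 7 segment(s) drawn

Start position: (0, 0)
Final position: (22.65, 33.223)
Distance = 40.209; >= 1e-6 -> NOT closed

Answer: no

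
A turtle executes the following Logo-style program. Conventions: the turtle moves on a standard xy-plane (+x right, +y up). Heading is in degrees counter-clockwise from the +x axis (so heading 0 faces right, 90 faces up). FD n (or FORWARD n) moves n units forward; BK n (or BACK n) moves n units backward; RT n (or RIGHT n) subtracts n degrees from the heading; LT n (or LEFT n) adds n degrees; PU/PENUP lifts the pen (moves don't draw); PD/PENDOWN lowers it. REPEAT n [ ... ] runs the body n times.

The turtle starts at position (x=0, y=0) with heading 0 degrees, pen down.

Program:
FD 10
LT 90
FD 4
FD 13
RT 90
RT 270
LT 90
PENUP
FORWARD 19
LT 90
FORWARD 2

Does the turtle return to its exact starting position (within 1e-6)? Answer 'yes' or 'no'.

Executing turtle program step by step:
Start: pos=(0,0), heading=0, pen down
FD 10: (0,0) -> (10,0) [heading=0, draw]
LT 90: heading 0 -> 90
FD 4: (10,0) -> (10,4) [heading=90, draw]
FD 13: (10,4) -> (10,17) [heading=90, draw]
RT 90: heading 90 -> 0
RT 270: heading 0 -> 90
LT 90: heading 90 -> 180
PU: pen up
FD 19: (10,17) -> (-9,17) [heading=180, move]
LT 90: heading 180 -> 270
FD 2: (-9,17) -> (-9,15) [heading=270, move]
Final: pos=(-9,15), heading=270, 3 segment(s) drawn

Start position: (0, 0)
Final position: (-9, 15)
Distance = 17.493; >= 1e-6 -> NOT closed

Answer: no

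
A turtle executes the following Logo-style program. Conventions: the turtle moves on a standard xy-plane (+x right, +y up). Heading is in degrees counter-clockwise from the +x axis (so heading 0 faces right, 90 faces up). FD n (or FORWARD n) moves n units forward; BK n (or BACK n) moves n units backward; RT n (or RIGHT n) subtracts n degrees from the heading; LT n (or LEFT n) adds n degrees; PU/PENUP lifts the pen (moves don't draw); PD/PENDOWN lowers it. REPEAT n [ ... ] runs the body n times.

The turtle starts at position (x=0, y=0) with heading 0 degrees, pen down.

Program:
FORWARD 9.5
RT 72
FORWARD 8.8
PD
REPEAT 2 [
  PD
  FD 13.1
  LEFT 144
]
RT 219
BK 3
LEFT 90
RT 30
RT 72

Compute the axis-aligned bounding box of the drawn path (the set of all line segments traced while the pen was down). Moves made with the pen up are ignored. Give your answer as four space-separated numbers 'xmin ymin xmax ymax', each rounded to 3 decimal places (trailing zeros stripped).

Answer: 0 -20.828 20.316 0

Derivation:
Executing turtle program step by step:
Start: pos=(0,0), heading=0, pen down
FD 9.5: (0,0) -> (9.5,0) [heading=0, draw]
RT 72: heading 0 -> 288
FD 8.8: (9.5,0) -> (12.219,-8.369) [heading=288, draw]
PD: pen down
REPEAT 2 [
  -- iteration 1/2 --
  PD: pen down
  FD 13.1: (12.219,-8.369) -> (16.267,-20.828) [heading=288, draw]
  LT 144: heading 288 -> 72
  -- iteration 2/2 --
  PD: pen down
  FD 13.1: (16.267,-20.828) -> (20.316,-8.369) [heading=72, draw]
  LT 144: heading 72 -> 216
]
RT 219: heading 216 -> 357
BK 3: (20.316,-8.369) -> (17.32,-8.212) [heading=357, draw]
LT 90: heading 357 -> 87
RT 30: heading 87 -> 57
RT 72: heading 57 -> 345
Final: pos=(17.32,-8.212), heading=345, 5 segment(s) drawn

Segment endpoints: x in {0, 9.5, 12.219, 16.267, 17.32, 20.316}, y in {-20.828, -8.369, -8.369, -8.212, 0}
xmin=0, ymin=-20.828, xmax=20.316, ymax=0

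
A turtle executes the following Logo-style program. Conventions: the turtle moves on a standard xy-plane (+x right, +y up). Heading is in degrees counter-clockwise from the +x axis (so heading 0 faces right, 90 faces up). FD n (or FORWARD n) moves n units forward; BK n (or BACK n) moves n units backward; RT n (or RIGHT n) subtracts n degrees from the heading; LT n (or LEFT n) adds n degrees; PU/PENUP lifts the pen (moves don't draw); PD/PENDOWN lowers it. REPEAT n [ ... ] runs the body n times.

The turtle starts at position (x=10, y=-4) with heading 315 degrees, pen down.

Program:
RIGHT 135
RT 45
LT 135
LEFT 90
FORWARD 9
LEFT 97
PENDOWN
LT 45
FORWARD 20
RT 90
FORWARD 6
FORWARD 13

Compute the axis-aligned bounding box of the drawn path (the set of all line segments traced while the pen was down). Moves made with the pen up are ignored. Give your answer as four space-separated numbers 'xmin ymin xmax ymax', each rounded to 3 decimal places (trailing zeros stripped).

Executing turtle program step by step:
Start: pos=(10,-4), heading=315, pen down
RT 135: heading 315 -> 180
RT 45: heading 180 -> 135
LT 135: heading 135 -> 270
LT 90: heading 270 -> 0
FD 9: (10,-4) -> (19,-4) [heading=0, draw]
LT 97: heading 0 -> 97
PD: pen down
LT 45: heading 97 -> 142
FD 20: (19,-4) -> (3.24,8.313) [heading=142, draw]
RT 90: heading 142 -> 52
FD 6: (3.24,8.313) -> (6.934,13.041) [heading=52, draw]
FD 13: (6.934,13.041) -> (14.937,23.285) [heading=52, draw]
Final: pos=(14.937,23.285), heading=52, 4 segment(s) drawn

Segment endpoints: x in {3.24, 6.934, 10, 14.937, 19}, y in {-4, -4, 8.313, 13.041, 23.285}
xmin=3.24, ymin=-4, xmax=19, ymax=23.285

Answer: 3.24 -4 19 23.285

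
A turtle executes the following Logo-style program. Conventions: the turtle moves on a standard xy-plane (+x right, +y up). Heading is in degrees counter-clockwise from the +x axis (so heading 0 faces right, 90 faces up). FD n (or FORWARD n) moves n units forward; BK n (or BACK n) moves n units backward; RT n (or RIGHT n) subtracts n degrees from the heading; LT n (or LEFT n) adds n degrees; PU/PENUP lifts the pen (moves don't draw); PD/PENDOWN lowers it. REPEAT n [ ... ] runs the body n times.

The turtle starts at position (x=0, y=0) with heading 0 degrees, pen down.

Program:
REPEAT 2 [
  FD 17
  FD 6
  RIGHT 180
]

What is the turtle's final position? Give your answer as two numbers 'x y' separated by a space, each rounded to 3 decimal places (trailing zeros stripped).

Answer: 0 0

Derivation:
Executing turtle program step by step:
Start: pos=(0,0), heading=0, pen down
REPEAT 2 [
  -- iteration 1/2 --
  FD 17: (0,0) -> (17,0) [heading=0, draw]
  FD 6: (17,0) -> (23,0) [heading=0, draw]
  RT 180: heading 0 -> 180
  -- iteration 2/2 --
  FD 17: (23,0) -> (6,0) [heading=180, draw]
  FD 6: (6,0) -> (0,0) [heading=180, draw]
  RT 180: heading 180 -> 0
]
Final: pos=(0,0), heading=0, 4 segment(s) drawn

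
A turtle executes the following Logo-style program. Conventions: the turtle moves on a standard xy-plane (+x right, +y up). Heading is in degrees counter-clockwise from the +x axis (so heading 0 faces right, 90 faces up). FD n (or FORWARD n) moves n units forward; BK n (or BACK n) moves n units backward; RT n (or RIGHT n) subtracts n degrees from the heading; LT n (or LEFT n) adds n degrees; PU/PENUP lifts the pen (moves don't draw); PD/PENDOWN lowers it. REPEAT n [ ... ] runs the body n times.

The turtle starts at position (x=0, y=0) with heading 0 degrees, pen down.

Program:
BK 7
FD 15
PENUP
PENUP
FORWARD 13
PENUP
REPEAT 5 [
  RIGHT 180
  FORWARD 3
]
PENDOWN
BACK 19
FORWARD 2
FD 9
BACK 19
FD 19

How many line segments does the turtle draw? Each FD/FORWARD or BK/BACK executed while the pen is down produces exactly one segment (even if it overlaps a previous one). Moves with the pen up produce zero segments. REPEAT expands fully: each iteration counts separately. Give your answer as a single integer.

Answer: 7

Derivation:
Executing turtle program step by step:
Start: pos=(0,0), heading=0, pen down
BK 7: (0,0) -> (-7,0) [heading=0, draw]
FD 15: (-7,0) -> (8,0) [heading=0, draw]
PU: pen up
PU: pen up
FD 13: (8,0) -> (21,0) [heading=0, move]
PU: pen up
REPEAT 5 [
  -- iteration 1/5 --
  RT 180: heading 0 -> 180
  FD 3: (21,0) -> (18,0) [heading=180, move]
  -- iteration 2/5 --
  RT 180: heading 180 -> 0
  FD 3: (18,0) -> (21,0) [heading=0, move]
  -- iteration 3/5 --
  RT 180: heading 0 -> 180
  FD 3: (21,0) -> (18,0) [heading=180, move]
  -- iteration 4/5 --
  RT 180: heading 180 -> 0
  FD 3: (18,0) -> (21,0) [heading=0, move]
  -- iteration 5/5 --
  RT 180: heading 0 -> 180
  FD 3: (21,0) -> (18,0) [heading=180, move]
]
PD: pen down
BK 19: (18,0) -> (37,0) [heading=180, draw]
FD 2: (37,0) -> (35,0) [heading=180, draw]
FD 9: (35,0) -> (26,0) [heading=180, draw]
BK 19: (26,0) -> (45,0) [heading=180, draw]
FD 19: (45,0) -> (26,0) [heading=180, draw]
Final: pos=(26,0), heading=180, 7 segment(s) drawn
Segments drawn: 7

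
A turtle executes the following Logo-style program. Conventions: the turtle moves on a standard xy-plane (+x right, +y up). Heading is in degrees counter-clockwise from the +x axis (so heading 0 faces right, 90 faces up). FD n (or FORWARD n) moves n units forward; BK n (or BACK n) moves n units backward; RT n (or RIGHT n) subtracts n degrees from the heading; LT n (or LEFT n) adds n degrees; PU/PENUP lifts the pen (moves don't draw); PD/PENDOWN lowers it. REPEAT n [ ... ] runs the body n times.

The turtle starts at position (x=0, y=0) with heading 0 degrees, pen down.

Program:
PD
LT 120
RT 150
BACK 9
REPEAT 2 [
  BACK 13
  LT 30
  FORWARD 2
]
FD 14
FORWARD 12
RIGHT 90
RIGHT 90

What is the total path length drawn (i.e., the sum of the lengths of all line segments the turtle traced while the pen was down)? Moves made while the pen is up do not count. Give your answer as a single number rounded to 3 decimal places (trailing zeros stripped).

Executing turtle program step by step:
Start: pos=(0,0), heading=0, pen down
PD: pen down
LT 120: heading 0 -> 120
RT 150: heading 120 -> 330
BK 9: (0,0) -> (-7.794,4.5) [heading=330, draw]
REPEAT 2 [
  -- iteration 1/2 --
  BK 13: (-7.794,4.5) -> (-19.053,11) [heading=330, draw]
  LT 30: heading 330 -> 0
  FD 2: (-19.053,11) -> (-17.053,11) [heading=0, draw]
  -- iteration 2/2 --
  BK 13: (-17.053,11) -> (-30.053,11) [heading=0, draw]
  LT 30: heading 0 -> 30
  FD 2: (-30.053,11) -> (-28.321,12) [heading=30, draw]
]
FD 14: (-28.321,12) -> (-16.196,19) [heading=30, draw]
FD 12: (-16.196,19) -> (-5.804,25) [heading=30, draw]
RT 90: heading 30 -> 300
RT 90: heading 300 -> 210
Final: pos=(-5.804,25), heading=210, 7 segment(s) drawn

Segment lengths:
  seg 1: (0,0) -> (-7.794,4.5), length = 9
  seg 2: (-7.794,4.5) -> (-19.053,11), length = 13
  seg 3: (-19.053,11) -> (-17.053,11), length = 2
  seg 4: (-17.053,11) -> (-30.053,11), length = 13
  seg 5: (-30.053,11) -> (-28.321,12), length = 2
  seg 6: (-28.321,12) -> (-16.196,19), length = 14
  seg 7: (-16.196,19) -> (-5.804,25), length = 12
Total = 65

Answer: 65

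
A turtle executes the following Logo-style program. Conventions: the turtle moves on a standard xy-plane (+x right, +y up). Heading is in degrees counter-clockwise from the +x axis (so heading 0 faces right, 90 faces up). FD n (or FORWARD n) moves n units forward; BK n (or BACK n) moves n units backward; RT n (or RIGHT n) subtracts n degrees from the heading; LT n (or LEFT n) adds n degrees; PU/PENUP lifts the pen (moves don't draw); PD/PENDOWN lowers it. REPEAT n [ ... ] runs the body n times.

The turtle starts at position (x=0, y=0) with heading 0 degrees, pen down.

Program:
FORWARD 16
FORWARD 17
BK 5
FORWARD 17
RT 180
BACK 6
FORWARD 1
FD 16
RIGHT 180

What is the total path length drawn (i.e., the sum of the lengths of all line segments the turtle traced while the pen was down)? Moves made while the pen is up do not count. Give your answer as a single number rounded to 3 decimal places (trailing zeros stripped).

Answer: 78

Derivation:
Executing turtle program step by step:
Start: pos=(0,0), heading=0, pen down
FD 16: (0,0) -> (16,0) [heading=0, draw]
FD 17: (16,0) -> (33,0) [heading=0, draw]
BK 5: (33,0) -> (28,0) [heading=0, draw]
FD 17: (28,0) -> (45,0) [heading=0, draw]
RT 180: heading 0 -> 180
BK 6: (45,0) -> (51,0) [heading=180, draw]
FD 1: (51,0) -> (50,0) [heading=180, draw]
FD 16: (50,0) -> (34,0) [heading=180, draw]
RT 180: heading 180 -> 0
Final: pos=(34,0), heading=0, 7 segment(s) drawn

Segment lengths:
  seg 1: (0,0) -> (16,0), length = 16
  seg 2: (16,0) -> (33,0), length = 17
  seg 3: (33,0) -> (28,0), length = 5
  seg 4: (28,0) -> (45,0), length = 17
  seg 5: (45,0) -> (51,0), length = 6
  seg 6: (51,0) -> (50,0), length = 1
  seg 7: (50,0) -> (34,0), length = 16
Total = 78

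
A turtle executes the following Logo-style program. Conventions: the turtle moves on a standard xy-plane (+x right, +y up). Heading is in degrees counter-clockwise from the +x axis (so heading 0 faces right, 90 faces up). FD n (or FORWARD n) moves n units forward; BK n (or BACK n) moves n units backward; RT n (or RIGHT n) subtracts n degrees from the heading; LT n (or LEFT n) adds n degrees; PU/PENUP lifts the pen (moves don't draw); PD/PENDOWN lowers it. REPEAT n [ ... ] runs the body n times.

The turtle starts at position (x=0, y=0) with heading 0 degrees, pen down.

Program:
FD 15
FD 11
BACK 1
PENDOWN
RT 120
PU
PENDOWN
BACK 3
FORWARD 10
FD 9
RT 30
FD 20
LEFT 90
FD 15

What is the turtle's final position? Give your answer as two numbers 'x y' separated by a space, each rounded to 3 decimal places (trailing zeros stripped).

Answer: 7.179 -36.847

Derivation:
Executing turtle program step by step:
Start: pos=(0,0), heading=0, pen down
FD 15: (0,0) -> (15,0) [heading=0, draw]
FD 11: (15,0) -> (26,0) [heading=0, draw]
BK 1: (26,0) -> (25,0) [heading=0, draw]
PD: pen down
RT 120: heading 0 -> 240
PU: pen up
PD: pen down
BK 3: (25,0) -> (26.5,2.598) [heading=240, draw]
FD 10: (26.5,2.598) -> (21.5,-6.062) [heading=240, draw]
FD 9: (21.5,-6.062) -> (17,-13.856) [heading=240, draw]
RT 30: heading 240 -> 210
FD 20: (17,-13.856) -> (-0.321,-23.856) [heading=210, draw]
LT 90: heading 210 -> 300
FD 15: (-0.321,-23.856) -> (7.179,-36.847) [heading=300, draw]
Final: pos=(7.179,-36.847), heading=300, 8 segment(s) drawn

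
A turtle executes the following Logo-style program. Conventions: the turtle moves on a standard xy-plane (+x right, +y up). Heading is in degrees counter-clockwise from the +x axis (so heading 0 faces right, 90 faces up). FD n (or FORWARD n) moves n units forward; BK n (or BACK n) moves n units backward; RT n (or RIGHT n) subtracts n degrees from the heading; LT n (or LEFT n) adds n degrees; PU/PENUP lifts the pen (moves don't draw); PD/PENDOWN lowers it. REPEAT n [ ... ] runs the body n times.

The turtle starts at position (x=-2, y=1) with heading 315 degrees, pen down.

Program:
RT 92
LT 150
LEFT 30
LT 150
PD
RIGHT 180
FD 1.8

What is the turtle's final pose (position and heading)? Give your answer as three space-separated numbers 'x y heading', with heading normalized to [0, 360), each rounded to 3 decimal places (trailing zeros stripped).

Answer: -0.246 1.405 13

Derivation:
Executing turtle program step by step:
Start: pos=(-2,1), heading=315, pen down
RT 92: heading 315 -> 223
LT 150: heading 223 -> 13
LT 30: heading 13 -> 43
LT 150: heading 43 -> 193
PD: pen down
RT 180: heading 193 -> 13
FD 1.8: (-2,1) -> (-0.246,1.405) [heading=13, draw]
Final: pos=(-0.246,1.405), heading=13, 1 segment(s) drawn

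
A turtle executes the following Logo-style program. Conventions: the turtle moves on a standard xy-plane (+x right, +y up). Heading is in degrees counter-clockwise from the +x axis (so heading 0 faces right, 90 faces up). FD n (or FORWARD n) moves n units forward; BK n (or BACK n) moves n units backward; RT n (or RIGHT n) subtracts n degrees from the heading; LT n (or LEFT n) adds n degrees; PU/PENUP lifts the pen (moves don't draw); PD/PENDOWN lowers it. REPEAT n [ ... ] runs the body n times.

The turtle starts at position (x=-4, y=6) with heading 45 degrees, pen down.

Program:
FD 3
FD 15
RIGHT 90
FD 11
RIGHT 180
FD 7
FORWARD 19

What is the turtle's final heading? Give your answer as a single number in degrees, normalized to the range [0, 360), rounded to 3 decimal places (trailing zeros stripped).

Executing turtle program step by step:
Start: pos=(-4,6), heading=45, pen down
FD 3: (-4,6) -> (-1.879,8.121) [heading=45, draw]
FD 15: (-1.879,8.121) -> (8.728,18.728) [heading=45, draw]
RT 90: heading 45 -> 315
FD 11: (8.728,18.728) -> (16.506,10.95) [heading=315, draw]
RT 180: heading 315 -> 135
FD 7: (16.506,10.95) -> (11.556,15.899) [heading=135, draw]
FD 19: (11.556,15.899) -> (-1.879,29.335) [heading=135, draw]
Final: pos=(-1.879,29.335), heading=135, 5 segment(s) drawn

Answer: 135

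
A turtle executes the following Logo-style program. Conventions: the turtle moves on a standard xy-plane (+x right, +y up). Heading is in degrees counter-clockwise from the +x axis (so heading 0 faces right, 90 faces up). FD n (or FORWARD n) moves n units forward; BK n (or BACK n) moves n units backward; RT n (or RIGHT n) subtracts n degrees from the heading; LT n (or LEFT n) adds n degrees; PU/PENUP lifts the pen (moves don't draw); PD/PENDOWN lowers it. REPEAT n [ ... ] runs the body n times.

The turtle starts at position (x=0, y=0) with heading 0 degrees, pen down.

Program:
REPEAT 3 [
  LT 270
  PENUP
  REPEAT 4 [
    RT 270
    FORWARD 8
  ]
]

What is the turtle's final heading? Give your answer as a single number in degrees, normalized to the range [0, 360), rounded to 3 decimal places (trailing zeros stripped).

Answer: 90

Derivation:
Executing turtle program step by step:
Start: pos=(0,0), heading=0, pen down
REPEAT 3 [
  -- iteration 1/3 --
  LT 270: heading 0 -> 270
  PU: pen up
  REPEAT 4 [
    -- iteration 1/4 --
    RT 270: heading 270 -> 0
    FD 8: (0,0) -> (8,0) [heading=0, move]
    -- iteration 2/4 --
    RT 270: heading 0 -> 90
    FD 8: (8,0) -> (8,8) [heading=90, move]
    -- iteration 3/4 --
    RT 270: heading 90 -> 180
    FD 8: (8,8) -> (0,8) [heading=180, move]
    -- iteration 4/4 --
    RT 270: heading 180 -> 270
    FD 8: (0,8) -> (0,0) [heading=270, move]
  ]
  -- iteration 2/3 --
  LT 270: heading 270 -> 180
  PU: pen up
  REPEAT 4 [
    -- iteration 1/4 --
    RT 270: heading 180 -> 270
    FD 8: (0,0) -> (0,-8) [heading=270, move]
    -- iteration 2/4 --
    RT 270: heading 270 -> 0
    FD 8: (0,-8) -> (8,-8) [heading=0, move]
    -- iteration 3/4 --
    RT 270: heading 0 -> 90
    FD 8: (8,-8) -> (8,0) [heading=90, move]
    -- iteration 4/4 --
    RT 270: heading 90 -> 180
    FD 8: (8,0) -> (0,0) [heading=180, move]
  ]
  -- iteration 3/3 --
  LT 270: heading 180 -> 90
  PU: pen up
  REPEAT 4 [
    -- iteration 1/4 --
    RT 270: heading 90 -> 180
    FD 8: (0,0) -> (-8,0) [heading=180, move]
    -- iteration 2/4 --
    RT 270: heading 180 -> 270
    FD 8: (-8,0) -> (-8,-8) [heading=270, move]
    -- iteration 3/4 --
    RT 270: heading 270 -> 0
    FD 8: (-8,-8) -> (0,-8) [heading=0, move]
    -- iteration 4/4 --
    RT 270: heading 0 -> 90
    FD 8: (0,-8) -> (0,0) [heading=90, move]
  ]
]
Final: pos=(0,0), heading=90, 0 segment(s) drawn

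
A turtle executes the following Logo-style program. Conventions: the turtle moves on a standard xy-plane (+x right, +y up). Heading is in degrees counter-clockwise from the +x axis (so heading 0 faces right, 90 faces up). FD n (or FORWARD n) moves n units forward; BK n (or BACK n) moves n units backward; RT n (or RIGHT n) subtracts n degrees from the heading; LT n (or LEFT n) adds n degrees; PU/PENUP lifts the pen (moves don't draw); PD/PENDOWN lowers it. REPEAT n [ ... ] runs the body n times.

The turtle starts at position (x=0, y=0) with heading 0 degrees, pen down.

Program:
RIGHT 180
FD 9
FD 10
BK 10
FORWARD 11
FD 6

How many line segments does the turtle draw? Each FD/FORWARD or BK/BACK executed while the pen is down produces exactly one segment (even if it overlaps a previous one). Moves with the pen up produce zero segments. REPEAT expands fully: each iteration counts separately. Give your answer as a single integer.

Executing turtle program step by step:
Start: pos=(0,0), heading=0, pen down
RT 180: heading 0 -> 180
FD 9: (0,0) -> (-9,0) [heading=180, draw]
FD 10: (-9,0) -> (-19,0) [heading=180, draw]
BK 10: (-19,0) -> (-9,0) [heading=180, draw]
FD 11: (-9,0) -> (-20,0) [heading=180, draw]
FD 6: (-20,0) -> (-26,0) [heading=180, draw]
Final: pos=(-26,0), heading=180, 5 segment(s) drawn
Segments drawn: 5

Answer: 5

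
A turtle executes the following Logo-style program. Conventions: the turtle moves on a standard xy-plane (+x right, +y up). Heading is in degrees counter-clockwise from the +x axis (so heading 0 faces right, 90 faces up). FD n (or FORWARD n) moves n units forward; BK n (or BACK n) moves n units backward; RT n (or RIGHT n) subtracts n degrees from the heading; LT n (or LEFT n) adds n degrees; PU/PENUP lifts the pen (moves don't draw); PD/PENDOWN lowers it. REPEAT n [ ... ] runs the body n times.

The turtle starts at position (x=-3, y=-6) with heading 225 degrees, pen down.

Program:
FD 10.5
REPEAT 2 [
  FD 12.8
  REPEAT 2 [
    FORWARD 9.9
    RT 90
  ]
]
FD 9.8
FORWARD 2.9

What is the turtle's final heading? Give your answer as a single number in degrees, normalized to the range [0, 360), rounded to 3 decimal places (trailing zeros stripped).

Answer: 225

Derivation:
Executing turtle program step by step:
Start: pos=(-3,-6), heading=225, pen down
FD 10.5: (-3,-6) -> (-10.425,-13.425) [heading=225, draw]
REPEAT 2 [
  -- iteration 1/2 --
  FD 12.8: (-10.425,-13.425) -> (-19.476,-22.476) [heading=225, draw]
  REPEAT 2 [
    -- iteration 1/2 --
    FD 9.9: (-19.476,-22.476) -> (-26.476,-29.476) [heading=225, draw]
    RT 90: heading 225 -> 135
    -- iteration 2/2 --
    FD 9.9: (-26.476,-29.476) -> (-33.476,-22.476) [heading=135, draw]
    RT 90: heading 135 -> 45
  ]
  -- iteration 2/2 --
  FD 12.8: (-33.476,-22.476) -> (-24.425,-13.425) [heading=45, draw]
  REPEAT 2 [
    -- iteration 1/2 --
    FD 9.9: (-24.425,-13.425) -> (-17.425,-6.424) [heading=45, draw]
    RT 90: heading 45 -> 315
    -- iteration 2/2 --
    FD 9.9: (-17.425,-6.424) -> (-10.425,-13.425) [heading=315, draw]
    RT 90: heading 315 -> 225
  ]
]
FD 9.8: (-10.425,-13.425) -> (-17.354,-20.354) [heading=225, draw]
FD 2.9: (-17.354,-20.354) -> (-19.405,-22.405) [heading=225, draw]
Final: pos=(-19.405,-22.405), heading=225, 9 segment(s) drawn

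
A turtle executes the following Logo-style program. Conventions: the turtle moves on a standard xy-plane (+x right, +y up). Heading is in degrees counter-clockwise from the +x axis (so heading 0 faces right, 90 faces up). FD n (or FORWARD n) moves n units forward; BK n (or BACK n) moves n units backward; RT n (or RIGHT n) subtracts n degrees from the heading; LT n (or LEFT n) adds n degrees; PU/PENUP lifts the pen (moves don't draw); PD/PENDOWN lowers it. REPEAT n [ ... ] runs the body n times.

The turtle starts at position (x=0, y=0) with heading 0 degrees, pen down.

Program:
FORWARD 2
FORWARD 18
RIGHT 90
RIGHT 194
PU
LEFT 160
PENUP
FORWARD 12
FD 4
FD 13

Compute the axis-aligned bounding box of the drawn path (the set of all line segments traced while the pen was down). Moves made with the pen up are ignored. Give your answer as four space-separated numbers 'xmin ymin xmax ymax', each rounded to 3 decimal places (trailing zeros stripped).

Executing turtle program step by step:
Start: pos=(0,0), heading=0, pen down
FD 2: (0,0) -> (2,0) [heading=0, draw]
FD 18: (2,0) -> (20,0) [heading=0, draw]
RT 90: heading 0 -> 270
RT 194: heading 270 -> 76
PU: pen up
LT 160: heading 76 -> 236
PU: pen up
FD 12: (20,0) -> (13.29,-9.948) [heading=236, move]
FD 4: (13.29,-9.948) -> (11.053,-13.265) [heading=236, move]
FD 13: (11.053,-13.265) -> (3.783,-24.042) [heading=236, move]
Final: pos=(3.783,-24.042), heading=236, 2 segment(s) drawn

Segment endpoints: x in {0, 2, 20}, y in {0}
xmin=0, ymin=0, xmax=20, ymax=0

Answer: 0 0 20 0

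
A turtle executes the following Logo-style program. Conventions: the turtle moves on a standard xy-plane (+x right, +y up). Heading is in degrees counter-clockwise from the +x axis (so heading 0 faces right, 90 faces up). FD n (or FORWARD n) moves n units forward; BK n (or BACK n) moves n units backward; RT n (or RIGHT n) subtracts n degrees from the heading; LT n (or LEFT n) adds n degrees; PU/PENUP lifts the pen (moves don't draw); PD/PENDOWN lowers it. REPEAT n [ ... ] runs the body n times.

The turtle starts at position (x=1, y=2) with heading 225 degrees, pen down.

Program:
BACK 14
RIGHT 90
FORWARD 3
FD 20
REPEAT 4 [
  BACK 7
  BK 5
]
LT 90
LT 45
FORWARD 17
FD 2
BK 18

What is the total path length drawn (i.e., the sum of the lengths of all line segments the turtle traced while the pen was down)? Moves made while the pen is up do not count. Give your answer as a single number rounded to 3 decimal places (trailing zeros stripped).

Answer: 122

Derivation:
Executing turtle program step by step:
Start: pos=(1,2), heading=225, pen down
BK 14: (1,2) -> (10.899,11.899) [heading=225, draw]
RT 90: heading 225 -> 135
FD 3: (10.899,11.899) -> (8.778,14.021) [heading=135, draw]
FD 20: (8.778,14.021) -> (-5.364,28.163) [heading=135, draw]
REPEAT 4 [
  -- iteration 1/4 --
  BK 7: (-5.364,28.163) -> (-0.414,23.213) [heading=135, draw]
  BK 5: (-0.414,23.213) -> (3.121,19.678) [heading=135, draw]
  -- iteration 2/4 --
  BK 7: (3.121,19.678) -> (8.071,14.728) [heading=135, draw]
  BK 5: (8.071,14.728) -> (11.607,11.192) [heading=135, draw]
  -- iteration 3/4 --
  BK 7: (11.607,11.192) -> (16.556,6.243) [heading=135, draw]
  BK 5: (16.556,6.243) -> (20.092,2.707) [heading=135, draw]
  -- iteration 4/4 --
  BK 7: (20.092,2.707) -> (25.042,-2.243) [heading=135, draw]
  BK 5: (25.042,-2.243) -> (28.577,-5.778) [heading=135, draw]
]
LT 90: heading 135 -> 225
LT 45: heading 225 -> 270
FD 17: (28.577,-5.778) -> (28.577,-22.778) [heading=270, draw]
FD 2: (28.577,-22.778) -> (28.577,-24.778) [heading=270, draw]
BK 18: (28.577,-24.778) -> (28.577,-6.778) [heading=270, draw]
Final: pos=(28.577,-6.778), heading=270, 14 segment(s) drawn

Segment lengths:
  seg 1: (1,2) -> (10.899,11.899), length = 14
  seg 2: (10.899,11.899) -> (8.778,14.021), length = 3
  seg 3: (8.778,14.021) -> (-5.364,28.163), length = 20
  seg 4: (-5.364,28.163) -> (-0.414,23.213), length = 7
  seg 5: (-0.414,23.213) -> (3.121,19.678), length = 5
  seg 6: (3.121,19.678) -> (8.071,14.728), length = 7
  seg 7: (8.071,14.728) -> (11.607,11.192), length = 5
  seg 8: (11.607,11.192) -> (16.556,6.243), length = 7
  seg 9: (16.556,6.243) -> (20.092,2.707), length = 5
  seg 10: (20.092,2.707) -> (25.042,-2.243), length = 7
  seg 11: (25.042,-2.243) -> (28.577,-5.778), length = 5
  seg 12: (28.577,-5.778) -> (28.577,-22.778), length = 17
  seg 13: (28.577,-22.778) -> (28.577,-24.778), length = 2
  seg 14: (28.577,-24.778) -> (28.577,-6.778), length = 18
Total = 122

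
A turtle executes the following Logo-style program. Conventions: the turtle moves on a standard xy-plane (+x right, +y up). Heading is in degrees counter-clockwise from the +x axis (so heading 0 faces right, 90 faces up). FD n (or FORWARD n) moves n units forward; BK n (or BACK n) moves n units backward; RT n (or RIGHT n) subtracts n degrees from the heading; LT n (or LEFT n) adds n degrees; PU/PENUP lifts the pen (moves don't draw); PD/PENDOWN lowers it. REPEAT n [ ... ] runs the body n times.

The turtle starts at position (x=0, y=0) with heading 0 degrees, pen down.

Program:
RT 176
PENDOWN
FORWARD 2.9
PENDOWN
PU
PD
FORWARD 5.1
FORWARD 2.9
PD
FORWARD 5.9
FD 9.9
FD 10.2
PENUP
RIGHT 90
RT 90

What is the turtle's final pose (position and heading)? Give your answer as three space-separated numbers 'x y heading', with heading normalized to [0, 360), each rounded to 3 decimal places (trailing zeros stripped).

Executing turtle program step by step:
Start: pos=(0,0), heading=0, pen down
RT 176: heading 0 -> 184
PD: pen down
FD 2.9: (0,0) -> (-2.893,-0.202) [heading=184, draw]
PD: pen down
PU: pen up
PD: pen down
FD 5.1: (-2.893,-0.202) -> (-7.981,-0.558) [heading=184, draw]
FD 2.9: (-7.981,-0.558) -> (-10.873,-0.76) [heading=184, draw]
PD: pen down
FD 5.9: (-10.873,-0.76) -> (-16.759,-1.172) [heading=184, draw]
FD 9.9: (-16.759,-1.172) -> (-26.635,-1.862) [heading=184, draw]
FD 10.2: (-26.635,-1.862) -> (-36.81,-2.574) [heading=184, draw]
PU: pen up
RT 90: heading 184 -> 94
RT 90: heading 94 -> 4
Final: pos=(-36.81,-2.574), heading=4, 6 segment(s) drawn

Answer: -36.81 -2.574 4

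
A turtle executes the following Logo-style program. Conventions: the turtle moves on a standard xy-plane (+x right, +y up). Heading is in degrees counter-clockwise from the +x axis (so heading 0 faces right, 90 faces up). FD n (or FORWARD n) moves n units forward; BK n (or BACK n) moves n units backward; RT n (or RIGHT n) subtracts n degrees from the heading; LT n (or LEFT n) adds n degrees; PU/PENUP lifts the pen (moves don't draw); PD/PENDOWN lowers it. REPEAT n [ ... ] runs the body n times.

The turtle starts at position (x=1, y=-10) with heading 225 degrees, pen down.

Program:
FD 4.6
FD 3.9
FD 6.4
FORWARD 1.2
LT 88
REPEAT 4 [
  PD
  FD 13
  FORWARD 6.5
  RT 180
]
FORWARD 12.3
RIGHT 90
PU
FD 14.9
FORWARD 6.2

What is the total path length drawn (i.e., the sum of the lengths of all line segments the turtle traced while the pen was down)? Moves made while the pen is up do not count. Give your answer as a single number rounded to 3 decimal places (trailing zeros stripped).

Executing turtle program step by step:
Start: pos=(1,-10), heading=225, pen down
FD 4.6: (1,-10) -> (-2.253,-13.253) [heading=225, draw]
FD 3.9: (-2.253,-13.253) -> (-5.01,-16.01) [heading=225, draw]
FD 6.4: (-5.01,-16.01) -> (-9.536,-20.536) [heading=225, draw]
FD 1.2: (-9.536,-20.536) -> (-10.384,-21.384) [heading=225, draw]
LT 88: heading 225 -> 313
REPEAT 4 [
  -- iteration 1/4 --
  PD: pen down
  FD 13: (-10.384,-21.384) -> (-1.518,-30.892) [heading=313, draw]
  FD 6.5: (-1.518,-30.892) -> (2.915,-35.646) [heading=313, draw]
  RT 180: heading 313 -> 133
  -- iteration 2/4 --
  PD: pen down
  FD 13: (2.915,-35.646) -> (-5.951,-26.138) [heading=133, draw]
  FD 6.5: (-5.951,-26.138) -> (-10.384,-21.384) [heading=133, draw]
  RT 180: heading 133 -> 313
  -- iteration 3/4 --
  PD: pen down
  FD 13: (-10.384,-21.384) -> (-1.518,-30.892) [heading=313, draw]
  FD 6.5: (-1.518,-30.892) -> (2.915,-35.646) [heading=313, draw]
  RT 180: heading 313 -> 133
  -- iteration 4/4 --
  PD: pen down
  FD 13: (2.915,-35.646) -> (-5.951,-26.138) [heading=133, draw]
  FD 6.5: (-5.951,-26.138) -> (-10.384,-21.384) [heading=133, draw]
  RT 180: heading 133 -> 313
]
FD 12.3: (-10.384,-21.384) -> (-1.996,-30.38) [heading=313, draw]
RT 90: heading 313 -> 223
PU: pen up
FD 14.9: (-1.996,-30.38) -> (-12.893,-40.542) [heading=223, move]
FD 6.2: (-12.893,-40.542) -> (-17.427,-44.77) [heading=223, move]
Final: pos=(-17.427,-44.77), heading=223, 13 segment(s) drawn

Segment lengths:
  seg 1: (1,-10) -> (-2.253,-13.253), length = 4.6
  seg 2: (-2.253,-13.253) -> (-5.01,-16.01), length = 3.9
  seg 3: (-5.01,-16.01) -> (-9.536,-20.536), length = 6.4
  seg 4: (-9.536,-20.536) -> (-10.384,-21.384), length = 1.2
  seg 5: (-10.384,-21.384) -> (-1.518,-30.892), length = 13
  seg 6: (-1.518,-30.892) -> (2.915,-35.646), length = 6.5
  seg 7: (2.915,-35.646) -> (-5.951,-26.138), length = 13
  seg 8: (-5.951,-26.138) -> (-10.384,-21.384), length = 6.5
  seg 9: (-10.384,-21.384) -> (-1.518,-30.892), length = 13
  seg 10: (-1.518,-30.892) -> (2.915,-35.646), length = 6.5
  seg 11: (2.915,-35.646) -> (-5.951,-26.138), length = 13
  seg 12: (-5.951,-26.138) -> (-10.384,-21.384), length = 6.5
  seg 13: (-10.384,-21.384) -> (-1.996,-30.38), length = 12.3
Total = 106.4

Answer: 106.4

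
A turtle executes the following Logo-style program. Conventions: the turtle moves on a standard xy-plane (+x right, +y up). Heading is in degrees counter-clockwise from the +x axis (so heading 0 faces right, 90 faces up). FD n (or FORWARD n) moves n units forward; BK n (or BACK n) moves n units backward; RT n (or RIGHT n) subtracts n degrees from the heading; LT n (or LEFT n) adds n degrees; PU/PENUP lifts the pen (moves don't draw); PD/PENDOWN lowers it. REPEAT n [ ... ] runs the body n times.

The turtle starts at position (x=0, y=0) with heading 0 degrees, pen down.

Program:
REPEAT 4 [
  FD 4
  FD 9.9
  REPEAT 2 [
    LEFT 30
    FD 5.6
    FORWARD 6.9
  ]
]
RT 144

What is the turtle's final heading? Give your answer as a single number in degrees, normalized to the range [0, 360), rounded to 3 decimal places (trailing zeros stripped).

Answer: 96

Derivation:
Executing turtle program step by step:
Start: pos=(0,0), heading=0, pen down
REPEAT 4 [
  -- iteration 1/4 --
  FD 4: (0,0) -> (4,0) [heading=0, draw]
  FD 9.9: (4,0) -> (13.9,0) [heading=0, draw]
  REPEAT 2 [
    -- iteration 1/2 --
    LT 30: heading 0 -> 30
    FD 5.6: (13.9,0) -> (18.75,2.8) [heading=30, draw]
    FD 6.9: (18.75,2.8) -> (24.725,6.25) [heading=30, draw]
    -- iteration 2/2 --
    LT 30: heading 30 -> 60
    FD 5.6: (24.725,6.25) -> (27.525,11.1) [heading=60, draw]
    FD 6.9: (27.525,11.1) -> (30.975,17.075) [heading=60, draw]
  ]
  -- iteration 2/4 --
  FD 4: (30.975,17.075) -> (32.975,20.539) [heading=60, draw]
  FD 9.9: (32.975,20.539) -> (37.925,29.113) [heading=60, draw]
  REPEAT 2 [
    -- iteration 1/2 --
    LT 30: heading 60 -> 90
    FD 5.6: (37.925,29.113) -> (37.925,34.713) [heading=90, draw]
    FD 6.9: (37.925,34.713) -> (37.925,41.613) [heading=90, draw]
    -- iteration 2/2 --
    LT 30: heading 90 -> 120
    FD 5.6: (37.925,41.613) -> (35.125,46.463) [heading=120, draw]
    FD 6.9: (35.125,46.463) -> (31.675,52.438) [heading=120, draw]
  ]
  -- iteration 3/4 --
  FD 4: (31.675,52.438) -> (29.675,55.902) [heading=120, draw]
  FD 9.9: (29.675,55.902) -> (24.725,64.476) [heading=120, draw]
  REPEAT 2 [
    -- iteration 1/2 --
    LT 30: heading 120 -> 150
    FD 5.6: (24.725,64.476) -> (19.876,67.276) [heading=150, draw]
    FD 6.9: (19.876,67.276) -> (13.9,70.726) [heading=150, draw]
    -- iteration 2/2 --
    LT 30: heading 150 -> 180
    FD 5.6: (13.9,70.726) -> (8.3,70.726) [heading=180, draw]
    FD 6.9: (8.3,70.726) -> (1.4,70.726) [heading=180, draw]
  ]
  -- iteration 4/4 --
  FD 4: (1.4,70.726) -> (-2.6,70.726) [heading=180, draw]
  FD 9.9: (-2.6,70.726) -> (-12.5,70.726) [heading=180, draw]
  REPEAT 2 [
    -- iteration 1/2 --
    LT 30: heading 180 -> 210
    FD 5.6: (-12.5,70.726) -> (-17.35,67.926) [heading=210, draw]
    FD 6.9: (-17.35,67.926) -> (-23.325,64.476) [heading=210, draw]
    -- iteration 2/2 --
    LT 30: heading 210 -> 240
    FD 5.6: (-23.325,64.476) -> (-26.125,59.626) [heading=240, draw]
    FD 6.9: (-26.125,59.626) -> (-29.575,53.651) [heading=240, draw]
  ]
]
RT 144: heading 240 -> 96
Final: pos=(-29.575,53.651), heading=96, 24 segment(s) drawn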